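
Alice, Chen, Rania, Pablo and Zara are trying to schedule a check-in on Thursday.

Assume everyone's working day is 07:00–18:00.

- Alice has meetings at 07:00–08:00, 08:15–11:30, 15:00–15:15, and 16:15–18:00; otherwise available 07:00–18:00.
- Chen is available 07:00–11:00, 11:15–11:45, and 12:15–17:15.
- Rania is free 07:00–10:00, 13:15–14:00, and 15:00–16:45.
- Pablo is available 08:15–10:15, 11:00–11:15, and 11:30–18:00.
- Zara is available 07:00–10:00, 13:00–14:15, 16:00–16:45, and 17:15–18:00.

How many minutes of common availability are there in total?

Alice free within 07:00–18:00: 08:00–08:15, 11:30–15:00, 15:15–16:15.
Alice ∩ Chen: 08:00–08:15, 11:30–11:45, 12:15–15:00, 15:15–16:15.
Alice ∩ Chen ∩ Rania: 08:00–08:15, 13:15–14:00, 15:15–16:15.
Alice ∩ Chen ∩ Rania ∩ Pablo: 13:15–14:00, 15:15–16:15.
Alice ∩ Chen ∩ Rania ∩ Pablo ∩ Zara: 13:15–14:00, 16:00–16:15.
Total common minutes: 45 + 15 = 60.

60 minutes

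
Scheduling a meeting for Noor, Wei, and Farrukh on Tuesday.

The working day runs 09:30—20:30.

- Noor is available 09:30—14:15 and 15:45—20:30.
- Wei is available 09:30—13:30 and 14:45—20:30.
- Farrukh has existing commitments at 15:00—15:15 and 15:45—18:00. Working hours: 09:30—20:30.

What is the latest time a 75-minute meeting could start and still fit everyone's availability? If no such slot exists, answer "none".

19:15

Farrukh free within 09:30–20:30: 09:30–15:00, 15:15–15:45, 18:00–20:30.
Noor ∩ Wei: 09:30–13:30, 15:45–20:30.
Noor ∩ Wei ∩ Farrukh: 09:30–13:30, 18:00–20:30.
Windows ≥ 75 min: 09:30–13:30, 18:00–20:30.
Latest start in the last window 18:00–20:30 is 20:30 − 75 min = 19:15.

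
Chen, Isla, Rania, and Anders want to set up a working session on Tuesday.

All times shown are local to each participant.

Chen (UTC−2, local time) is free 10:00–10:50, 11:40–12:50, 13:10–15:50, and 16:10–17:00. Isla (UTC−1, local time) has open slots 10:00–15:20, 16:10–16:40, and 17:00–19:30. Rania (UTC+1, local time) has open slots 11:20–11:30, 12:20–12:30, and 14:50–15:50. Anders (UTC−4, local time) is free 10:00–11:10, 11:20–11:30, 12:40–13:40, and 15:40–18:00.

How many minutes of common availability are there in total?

50 minutes

Chen → UTC: 12:00–12:50, 13:40–14:50, 15:10–17:50, 18:10–19:00.
Isla → UTC: 11:00–16:20, 17:10–17:40, 18:00–20:30.
Rania → UTC: 10:20–10:30, 11:20–11:30, 13:50–14:50.
Anders → UTC: 14:00–15:10, 15:20–15:30, 16:40–17:40, 19:40–22:00.
Chen ∩ Isla: 12:00–12:50, 13:40–14:50, 15:10–16:20, 17:10–17:40, 18:10–19:00.
Chen ∩ Isla ∩ Rania: 13:50–14:50.
Chen ∩ Isla ∩ Rania ∩ Anders: 14:00–14:50.
Total common minutes: 50.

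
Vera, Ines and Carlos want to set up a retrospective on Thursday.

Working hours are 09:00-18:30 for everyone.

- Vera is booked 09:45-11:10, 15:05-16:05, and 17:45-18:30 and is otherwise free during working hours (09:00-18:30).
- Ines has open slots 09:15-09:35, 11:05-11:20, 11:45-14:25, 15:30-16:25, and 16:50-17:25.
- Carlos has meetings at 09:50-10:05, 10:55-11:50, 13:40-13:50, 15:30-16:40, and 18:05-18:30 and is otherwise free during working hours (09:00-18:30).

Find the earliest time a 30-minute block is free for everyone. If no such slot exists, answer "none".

11:50

Vera free within 09:00–18:30: 09:00–09:45, 11:10–15:05, 16:05–17:45.
Carlos free within 09:00–18:30: 09:00–09:50, 10:05–10:55, 11:50–13:40, 13:50–15:30, 16:40–18:05.
Vera ∩ Ines: 09:15–09:35, 11:10–11:20, 11:45–14:25, 16:05–16:25, 16:50–17:25.
Vera ∩ Ines ∩ Carlos: 09:15–09:35, 11:50–13:40, 13:50–14:25, 16:50–17:25.
Windows ≥ 30 min: 11:50–13:40, 13:50–14:25, 16:50–17:25.
Earliest such window starts at 11:50.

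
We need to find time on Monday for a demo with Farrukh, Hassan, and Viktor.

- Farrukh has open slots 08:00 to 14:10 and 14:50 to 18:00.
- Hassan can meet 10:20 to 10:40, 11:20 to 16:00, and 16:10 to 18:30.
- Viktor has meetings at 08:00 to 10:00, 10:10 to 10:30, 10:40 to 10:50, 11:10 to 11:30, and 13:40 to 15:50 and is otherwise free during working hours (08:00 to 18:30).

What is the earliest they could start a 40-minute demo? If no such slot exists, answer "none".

Viktor free within 08:00–18:30: 10:00–10:10, 10:30–10:40, 10:50–11:10, 11:30–13:40, 15:50–18:30.
Farrukh ∩ Hassan: 10:20–10:40, 11:20–14:10, 14:50–16:00, 16:10–18:00.
Farrukh ∩ Hassan ∩ Viktor: 10:30–10:40, 11:30–13:40, 15:50–16:00, 16:10–18:00.
Windows ≥ 40 min: 11:30–13:40, 16:10–18:00.
Earliest such window starts at 11:30.

11:30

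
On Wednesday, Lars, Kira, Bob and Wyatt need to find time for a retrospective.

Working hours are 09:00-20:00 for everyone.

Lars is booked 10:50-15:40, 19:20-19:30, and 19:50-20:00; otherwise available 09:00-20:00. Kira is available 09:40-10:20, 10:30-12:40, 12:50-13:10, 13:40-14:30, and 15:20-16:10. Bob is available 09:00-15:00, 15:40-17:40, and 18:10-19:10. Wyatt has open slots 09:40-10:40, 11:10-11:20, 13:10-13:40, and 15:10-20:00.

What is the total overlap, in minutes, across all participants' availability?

Lars free within 09:00–20:00: 09:00–10:50, 15:40–19:20, 19:30–19:50.
Lars ∩ Kira: 09:40–10:20, 10:30–10:50, 15:40–16:10.
Lars ∩ Kira ∩ Bob: 09:40–10:20, 10:30–10:50, 15:40–16:10.
Lars ∩ Kira ∩ Bob ∩ Wyatt: 09:40–10:20, 10:30–10:40, 15:40–16:10.
Total common minutes: 40 + 10 + 30 = 80.

80 minutes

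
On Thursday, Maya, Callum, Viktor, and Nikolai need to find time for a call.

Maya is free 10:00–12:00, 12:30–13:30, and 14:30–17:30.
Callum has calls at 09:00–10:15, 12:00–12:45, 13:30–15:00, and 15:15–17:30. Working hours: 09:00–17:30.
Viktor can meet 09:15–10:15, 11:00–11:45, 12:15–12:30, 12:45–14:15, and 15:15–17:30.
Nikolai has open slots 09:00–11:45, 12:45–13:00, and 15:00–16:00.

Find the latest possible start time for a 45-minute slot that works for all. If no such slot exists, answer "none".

11:00

Callum free within 09:00–17:30: 10:15–12:00, 12:45–13:30, 15:00–15:15.
Maya ∩ Callum: 10:15–12:00, 12:45–13:30, 15:00–15:15.
Maya ∩ Callum ∩ Viktor: 11:00–11:45, 12:45–13:30.
Maya ∩ Callum ∩ Viktor ∩ Nikolai: 11:00–11:45, 12:45–13:00.
Windows ≥ 45 min: 11:00–11:45.
Latest start in the last window 11:00–11:45 is 11:45 − 45 min = 11:00.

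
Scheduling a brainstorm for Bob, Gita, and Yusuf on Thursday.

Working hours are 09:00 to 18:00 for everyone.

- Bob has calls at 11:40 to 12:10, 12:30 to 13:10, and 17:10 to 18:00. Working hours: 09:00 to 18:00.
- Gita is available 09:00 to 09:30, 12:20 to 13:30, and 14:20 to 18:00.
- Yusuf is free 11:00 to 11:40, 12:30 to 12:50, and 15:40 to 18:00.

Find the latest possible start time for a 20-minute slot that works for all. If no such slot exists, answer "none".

Bob free within 09:00–18:00: 09:00–11:40, 12:10–12:30, 13:10–17:10.
Bob ∩ Gita: 09:00–09:30, 12:20–12:30, 13:10–13:30, 14:20–17:10.
Bob ∩ Gita ∩ Yusuf: 15:40–17:10.
Windows ≥ 20 min: 15:40–17:10.
Latest start in the last window 15:40–17:10 is 17:10 − 20 min = 16:50.

16:50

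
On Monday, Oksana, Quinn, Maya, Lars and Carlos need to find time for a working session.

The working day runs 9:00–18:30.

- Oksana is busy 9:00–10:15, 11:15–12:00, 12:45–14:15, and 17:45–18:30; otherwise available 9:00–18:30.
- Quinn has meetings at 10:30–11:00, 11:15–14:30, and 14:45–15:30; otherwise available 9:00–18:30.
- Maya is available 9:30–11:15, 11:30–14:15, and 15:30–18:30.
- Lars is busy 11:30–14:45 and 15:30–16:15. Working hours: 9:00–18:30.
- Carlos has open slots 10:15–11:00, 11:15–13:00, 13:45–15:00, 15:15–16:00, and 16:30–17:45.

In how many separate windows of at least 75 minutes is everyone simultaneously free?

Oksana free within 09:00–18:30: 10:15–11:15, 12:00–12:45, 14:15–17:45.
Quinn free within 09:00–18:30: 09:00–10:30, 11:00–11:15, 14:30–14:45, 15:30–18:30.
Lars free within 09:00–18:30: 09:00–11:30, 14:45–15:30, 16:15–18:30.
Oksana ∩ Quinn: 10:15–10:30, 11:00–11:15, 14:30–14:45, 15:30–17:45.
Oksana ∩ Quinn ∩ Maya: 10:15–10:30, 11:00–11:15, 15:30–17:45.
Oksana ∩ Quinn ∩ Maya ∩ Lars: 10:15–10:30, 11:00–11:15, 16:15–17:45.
Oksana ∩ Quinn ∩ Maya ∩ Lars ∩ Carlos: 10:15–10:30, 16:30–17:45.
Windows ≥ 75 min: 16:30–17:45.
That's 1 window.

1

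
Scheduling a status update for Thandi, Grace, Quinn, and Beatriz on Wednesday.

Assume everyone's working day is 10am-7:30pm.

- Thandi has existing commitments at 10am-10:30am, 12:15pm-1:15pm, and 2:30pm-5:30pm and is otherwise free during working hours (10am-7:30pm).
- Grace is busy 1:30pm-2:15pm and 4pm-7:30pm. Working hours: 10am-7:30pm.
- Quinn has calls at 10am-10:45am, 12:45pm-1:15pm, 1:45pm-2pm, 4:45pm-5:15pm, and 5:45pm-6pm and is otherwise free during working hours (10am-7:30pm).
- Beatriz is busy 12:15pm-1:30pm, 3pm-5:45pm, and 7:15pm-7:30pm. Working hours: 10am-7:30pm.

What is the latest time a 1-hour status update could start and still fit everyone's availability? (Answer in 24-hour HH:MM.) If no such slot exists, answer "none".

Thandi free within 10:00–19:30: 10:30–12:15, 13:15–14:30, 17:30–19:30.
Grace free within 10:00–19:30: 10:00–13:30, 14:15–16:00.
Quinn free within 10:00–19:30: 10:45–12:45, 13:15–13:45, 14:00–16:45, 17:15–17:45, 18:00–19:30.
Beatriz free within 10:00–19:30: 10:00–12:15, 13:30–15:00, 17:45–19:15.
Thandi ∩ Grace: 10:30–12:15, 13:15–13:30, 14:15–14:30.
Thandi ∩ Grace ∩ Quinn: 10:45–12:15, 13:15–13:30, 14:15–14:30.
Thandi ∩ Grace ∩ Quinn ∩ Beatriz: 10:45–12:15, 14:15–14:30.
Windows ≥ 60 min: 10:45–12:15.
Latest start in the last window 10:45–12:15 is 12:15 − 60 min = 11:15.

11:15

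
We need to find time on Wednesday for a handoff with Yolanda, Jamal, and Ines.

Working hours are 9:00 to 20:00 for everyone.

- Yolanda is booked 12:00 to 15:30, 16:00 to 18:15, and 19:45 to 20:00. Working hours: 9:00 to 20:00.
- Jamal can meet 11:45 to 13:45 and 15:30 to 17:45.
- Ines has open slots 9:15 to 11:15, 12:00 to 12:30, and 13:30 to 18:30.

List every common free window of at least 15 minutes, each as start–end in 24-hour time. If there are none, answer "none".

Yolanda free within 09:00–20:00: 09:00–12:00, 15:30–16:00, 18:15–19:45.
Yolanda ∩ Jamal: 11:45–12:00, 15:30–16:00.
Yolanda ∩ Jamal ∩ Ines: 15:30–16:00.
Windows ≥ 15 min: 15:30–16:00.

15:30–16:00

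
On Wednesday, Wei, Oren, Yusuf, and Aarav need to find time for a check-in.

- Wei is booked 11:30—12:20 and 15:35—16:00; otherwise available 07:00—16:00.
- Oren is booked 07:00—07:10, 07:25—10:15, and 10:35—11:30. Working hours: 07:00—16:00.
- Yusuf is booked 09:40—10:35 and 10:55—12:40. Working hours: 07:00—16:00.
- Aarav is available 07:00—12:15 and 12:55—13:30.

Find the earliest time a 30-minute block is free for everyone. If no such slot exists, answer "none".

12:55

Wei free within 07:00–16:00: 07:00–11:30, 12:20–15:35.
Oren free within 07:00–16:00: 07:10–07:25, 10:15–10:35, 11:30–16:00.
Yusuf free within 07:00–16:00: 07:00–09:40, 10:35–10:55, 12:40–16:00.
Wei ∩ Oren: 07:10–07:25, 10:15–10:35, 12:20–15:35.
Wei ∩ Oren ∩ Yusuf: 07:10–07:25, 12:40–15:35.
Wei ∩ Oren ∩ Yusuf ∩ Aarav: 07:10–07:25, 12:55–13:30.
Windows ≥ 30 min: 12:55–13:30.
Earliest such window starts at 12:55.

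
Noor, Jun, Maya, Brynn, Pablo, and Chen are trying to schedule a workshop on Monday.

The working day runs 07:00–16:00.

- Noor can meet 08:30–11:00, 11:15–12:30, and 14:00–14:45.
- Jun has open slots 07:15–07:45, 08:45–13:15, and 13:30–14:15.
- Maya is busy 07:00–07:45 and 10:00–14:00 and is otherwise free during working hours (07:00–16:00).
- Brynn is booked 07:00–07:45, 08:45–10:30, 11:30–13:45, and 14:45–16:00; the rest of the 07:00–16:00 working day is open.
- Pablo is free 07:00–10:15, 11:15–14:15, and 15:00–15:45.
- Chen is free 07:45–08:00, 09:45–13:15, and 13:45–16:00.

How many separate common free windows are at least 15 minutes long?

Maya free within 07:00–16:00: 07:45–10:00, 14:00–16:00.
Brynn free within 07:00–16:00: 07:45–08:45, 10:30–11:30, 13:45–14:45.
Noor ∩ Jun: 08:45–11:00, 11:15–12:30, 14:00–14:15.
Noor ∩ Jun ∩ Maya: 08:45–10:00, 14:00–14:15.
Noor ∩ Jun ∩ Maya ∩ Brynn: 14:00–14:15.
Noor ∩ Jun ∩ Maya ∩ Brynn ∩ Pablo: 14:00–14:15.
Noor ∩ Jun ∩ Maya ∩ Brynn ∩ Pablo ∩ Chen: 14:00–14:15.
Windows ≥ 15 min: 14:00–14:15.
That's 1 window.

1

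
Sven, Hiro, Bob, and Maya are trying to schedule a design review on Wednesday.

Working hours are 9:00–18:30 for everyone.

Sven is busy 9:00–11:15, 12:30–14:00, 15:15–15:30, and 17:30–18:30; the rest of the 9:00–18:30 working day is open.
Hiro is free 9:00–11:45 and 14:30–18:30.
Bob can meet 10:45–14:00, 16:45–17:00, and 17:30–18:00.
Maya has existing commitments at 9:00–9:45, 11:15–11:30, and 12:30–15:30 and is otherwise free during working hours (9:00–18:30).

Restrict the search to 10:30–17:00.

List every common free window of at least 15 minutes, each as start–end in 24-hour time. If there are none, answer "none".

11:30–11:45, 16:45–17:00

Sven free within 09:00–18:30: 11:15–12:30, 14:00–15:15, 15:30–17:30.
Maya free within 09:00–18:30: 09:45–11:15, 11:30–12:30, 15:30–18:30.
Sven ∩ Hiro: 11:15–11:45, 14:30–15:15, 15:30–17:30.
Sven ∩ Hiro ∩ Bob: 11:15–11:45, 16:45–17:00.
Sven ∩ Hiro ∩ Bob ∩ Maya: 11:30–11:45, 16:45–17:00.
Restricted to 10:30–17:00: 11:30–11:45, 16:45–17:00.
Windows ≥ 15 min: 11:30–11:45, 16:45–17:00.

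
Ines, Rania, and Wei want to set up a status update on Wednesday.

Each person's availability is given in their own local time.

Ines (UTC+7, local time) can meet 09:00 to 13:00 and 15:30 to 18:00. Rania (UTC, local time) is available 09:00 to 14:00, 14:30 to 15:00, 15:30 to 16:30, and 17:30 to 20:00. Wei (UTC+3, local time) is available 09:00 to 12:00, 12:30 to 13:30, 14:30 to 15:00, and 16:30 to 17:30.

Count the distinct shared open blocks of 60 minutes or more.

1

Ines → UTC: 02:00–06:00, 08:30–11:00.
Rania → UTC: 09:00–14:00, 14:30–15:00, 15:30–16:30, 17:30–20:00.
Wei → UTC: 06:00–09:00, 09:30–10:30, 11:30–12:00, 13:30–14:30.
Ines ∩ Rania: 09:00–11:00.
Ines ∩ Rania ∩ Wei: 09:30–10:30.
Windows ≥ 60 min: 09:30–10:30.
That's 1 window.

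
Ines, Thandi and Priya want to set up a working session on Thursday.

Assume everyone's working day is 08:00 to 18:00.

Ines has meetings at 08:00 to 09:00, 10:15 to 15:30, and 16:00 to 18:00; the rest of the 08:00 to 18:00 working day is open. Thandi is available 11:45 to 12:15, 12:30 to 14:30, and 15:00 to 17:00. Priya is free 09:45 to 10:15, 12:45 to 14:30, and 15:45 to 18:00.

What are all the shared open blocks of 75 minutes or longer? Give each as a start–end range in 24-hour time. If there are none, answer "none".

Ines free within 08:00–18:00: 09:00–10:15, 15:30–16:00.
Ines ∩ Thandi: 15:30–16:00.
Ines ∩ Thandi ∩ Priya: 15:45–16:00.
Windows ≥ 75 min: (none).

none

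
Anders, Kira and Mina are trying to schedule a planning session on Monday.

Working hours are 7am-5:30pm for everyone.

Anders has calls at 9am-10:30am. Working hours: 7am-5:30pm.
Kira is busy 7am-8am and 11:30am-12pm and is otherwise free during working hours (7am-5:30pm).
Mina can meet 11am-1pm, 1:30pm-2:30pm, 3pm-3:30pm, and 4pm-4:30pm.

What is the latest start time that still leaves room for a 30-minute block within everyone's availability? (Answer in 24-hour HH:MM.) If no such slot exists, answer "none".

Anders free within 07:00–17:30: 07:00–09:00, 10:30–17:30.
Kira free within 07:00–17:30: 08:00–11:30, 12:00–17:30.
Anders ∩ Kira: 08:00–09:00, 10:30–11:30, 12:00–17:30.
Anders ∩ Kira ∩ Mina: 11:00–11:30, 12:00–13:00, 13:30–14:30, 15:00–15:30, 16:00–16:30.
Windows ≥ 30 min: 11:00–11:30, 12:00–13:00, 13:30–14:30, 15:00–15:30, 16:00–16:30.
Latest start in the last window 16:00–16:30 is 16:30 − 30 min = 16:00.

16:00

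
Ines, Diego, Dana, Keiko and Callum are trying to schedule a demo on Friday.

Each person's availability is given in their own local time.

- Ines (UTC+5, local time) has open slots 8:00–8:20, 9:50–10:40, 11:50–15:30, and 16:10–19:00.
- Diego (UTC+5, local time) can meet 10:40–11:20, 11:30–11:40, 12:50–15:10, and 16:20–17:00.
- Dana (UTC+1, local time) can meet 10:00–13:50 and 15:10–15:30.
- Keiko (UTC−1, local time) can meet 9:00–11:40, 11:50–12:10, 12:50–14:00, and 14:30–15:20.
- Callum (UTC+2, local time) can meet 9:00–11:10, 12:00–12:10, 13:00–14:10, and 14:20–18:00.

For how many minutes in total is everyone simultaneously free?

50 minutes

Ines → UTC: 03:00–03:20, 04:50–05:40, 06:50–10:30, 11:10–14:00.
Diego → UTC: 05:40–06:20, 06:30–06:40, 07:50–10:10, 11:20–12:00.
Dana → UTC: 09:00–12:50, 14:10–14:30.
Keiko → UTC: 10:00–12:40, 12:50–13:10, 13:50–15:00, 15:30–16:20.
Callum → UTC: 07:00–09:10, 10:00–10:10, 11:00–12:10, 12:20–16:00.
Ines ∩ Diego: 07:50–10:10, 11:20–12:00.
Ines ∩ Diego ∩ Dana: 09:00–10:10, 11:20–12:00.
Ines ∩ Diego ∩ Dana ∩ Keiko: 10:00–10:10, 11:20–12:00.
Ines ∩ Diego ∩ Dana ∩ Keiko ∩ Callum: 10:00–10:10, 11:20–12:00.
Total common minutes: 10 + 40 = 50.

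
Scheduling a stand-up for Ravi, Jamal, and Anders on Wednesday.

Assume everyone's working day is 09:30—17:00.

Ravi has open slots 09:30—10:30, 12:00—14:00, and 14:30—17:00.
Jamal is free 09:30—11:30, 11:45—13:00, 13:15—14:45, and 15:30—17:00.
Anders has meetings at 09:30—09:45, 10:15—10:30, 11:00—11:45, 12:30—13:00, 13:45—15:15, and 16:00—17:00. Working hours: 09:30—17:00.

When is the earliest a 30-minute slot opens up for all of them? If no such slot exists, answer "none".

Anders free within 09:30–17:00: 09:45–10:15, 10:30–11:00, 11:45–12:30, 13:00–13:45, 15:15–16:00.
Ravi ∩ Jamal: 09:30–10:30, 12:00–13:00, 13:15–14:00, 14:30–14:45, 15:30–17:00.
Ravi ∩ Jamal ∩ Anders: 09:45–10:15, 12:00–12:30, 13:15–13:45, 15:30–16:00.
Windows ≥ 30 min: 09:45–10:15, 12:00–12:30, 13:15–13:45, 15:30–16:00.
Earliest such window starts at 09:45.

09:45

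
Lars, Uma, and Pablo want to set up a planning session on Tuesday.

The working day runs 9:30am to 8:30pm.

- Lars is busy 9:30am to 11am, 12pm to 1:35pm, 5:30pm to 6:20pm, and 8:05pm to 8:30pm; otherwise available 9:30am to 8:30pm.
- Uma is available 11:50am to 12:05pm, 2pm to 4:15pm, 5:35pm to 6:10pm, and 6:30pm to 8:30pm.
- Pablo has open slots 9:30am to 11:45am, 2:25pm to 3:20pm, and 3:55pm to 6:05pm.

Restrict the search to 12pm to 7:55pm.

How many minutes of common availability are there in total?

75 minutes

Lars free within 09:30–20:30: 11:00–12:00, 13:35–17:30, 18:20–20:05.
Lars ∩ Uma: 11:50–12:00, 14:00–16:15, 18:30–20:05.
Lars ∩ Uma ∩ Pablo: 14:25–15:20, 15:55–16:15.
Restricted to 12:00–19:55: 14:25–15:20, 15:55–16:15.
Total common minutes: 55 + 20 = 75.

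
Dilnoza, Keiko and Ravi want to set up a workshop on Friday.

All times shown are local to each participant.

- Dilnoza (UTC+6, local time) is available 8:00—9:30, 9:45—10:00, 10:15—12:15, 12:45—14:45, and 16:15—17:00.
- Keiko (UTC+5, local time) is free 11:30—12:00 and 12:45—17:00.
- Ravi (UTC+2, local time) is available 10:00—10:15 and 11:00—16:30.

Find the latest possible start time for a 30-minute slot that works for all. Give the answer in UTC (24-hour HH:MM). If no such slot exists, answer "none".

Dilnoza → UTC: 02:00–03:30, 03:45–04:00, 04:15–06:15, 06:45–08:45, 10:15–11:00.
Keiko → UTC: 06:30–07:00, 07:45–12:00.
Ravi → UTC: 08:00–08:15, 09:00–14:30.
Dilnoza ∩ Keiko: 06:45–07:00, 07:45–08:45, 10:15–11:00.
Dilnoza ∩ Keiko ∩ Ravi: 08:00–08:15, 10:15–11:00.
Windows ≥ 30 min: 10:15–11:00.
Latest start in the last window 10:15–11:00 is 11:00 − 30 min = 10:30.

10:30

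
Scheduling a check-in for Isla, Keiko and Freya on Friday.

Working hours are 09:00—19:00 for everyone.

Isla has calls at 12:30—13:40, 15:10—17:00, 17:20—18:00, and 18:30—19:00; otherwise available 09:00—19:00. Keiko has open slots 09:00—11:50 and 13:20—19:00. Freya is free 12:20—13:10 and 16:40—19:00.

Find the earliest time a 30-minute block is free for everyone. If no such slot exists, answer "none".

18:00

Isla free within 09:00–19:00: 09:00–12:30, 13:40–15:10, 17:00–17:20, 18:00–18:30.
Isla ∩ Keiko: 09:00–11:50, 13:40–15:10, 17:00–17:20, 18:00–18:30.
Isla ∩ Keiko ∩ Freya: 17:00–17:20, 18:00–18:30.
Windows ≥ 30 min: 18:00–18:30.
Earliest such window starts at 18:00.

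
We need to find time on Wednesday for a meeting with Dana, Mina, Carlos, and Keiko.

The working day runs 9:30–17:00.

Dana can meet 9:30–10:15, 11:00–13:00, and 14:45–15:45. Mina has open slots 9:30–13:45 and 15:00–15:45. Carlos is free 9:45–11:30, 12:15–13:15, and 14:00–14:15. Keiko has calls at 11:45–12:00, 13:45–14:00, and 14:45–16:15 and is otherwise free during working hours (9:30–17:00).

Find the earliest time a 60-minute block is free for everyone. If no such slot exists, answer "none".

Keiko free within 09:30–17:00: 09:30–11:45, 12:00–13:45, 14:00–14:45, 16:15–17:00.
Dana ∩ Mina: 09:30–10:15, 11:00–13:00, 15:00–15:45.
Dana ∩ Mina ∩ Carlos: 09:45–10:15, 11:00–11:30, 12:15–13:00.
Dana ∩ Mina ∩ Carlos ∩ Keiko: 09:45–10:15, 11:00–11:30, 12:15–13:00.
Windows ≥ 60 min: (none).

none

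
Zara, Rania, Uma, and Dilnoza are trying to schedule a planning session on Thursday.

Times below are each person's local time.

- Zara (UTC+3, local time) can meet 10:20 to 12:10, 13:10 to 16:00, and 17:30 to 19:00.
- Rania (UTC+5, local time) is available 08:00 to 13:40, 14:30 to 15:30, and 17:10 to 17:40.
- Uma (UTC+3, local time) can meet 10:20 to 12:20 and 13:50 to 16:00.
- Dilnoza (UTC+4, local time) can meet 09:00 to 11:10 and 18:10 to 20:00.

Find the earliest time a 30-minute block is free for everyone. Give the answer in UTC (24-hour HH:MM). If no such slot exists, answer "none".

Zara → UTC: 07:20–09:10, 10:10–13:00, 14:30–16:00.
Rania → UTC: 03:00–08:40, 09:30–10:30, 12:10–12:40.
Uma → UTC: 07:20–09:20, 10:50–13:00.
Dilnoza → UTC: 05:00–07:10, 14:10–16:00.
Zara ∩ Rania: 07:20–08:40, 10:10–10:30, 12:10–12:40.
Zara ∩ Rania ∩ Uma: 07:20–08:40, 12:10–12:40.
Zara ∩ Rania ∩ Uma ∩ Dilnoza: (none).
Windows ≥ 30 min: (none).

none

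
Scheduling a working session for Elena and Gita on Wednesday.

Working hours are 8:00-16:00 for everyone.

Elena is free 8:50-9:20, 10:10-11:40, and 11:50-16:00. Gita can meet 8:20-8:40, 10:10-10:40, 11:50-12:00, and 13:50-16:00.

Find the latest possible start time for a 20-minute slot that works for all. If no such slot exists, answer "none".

Elena ∩ Gita: 10:10–10:40, 11:50–12:00, 13:50–16:00.
Windows ≥ 20 min: 10:10–10:40, 13:50–16:00.
Latest start in the last window 13:50–16:00 is 16:00 − 20 min = 15:40.

15:40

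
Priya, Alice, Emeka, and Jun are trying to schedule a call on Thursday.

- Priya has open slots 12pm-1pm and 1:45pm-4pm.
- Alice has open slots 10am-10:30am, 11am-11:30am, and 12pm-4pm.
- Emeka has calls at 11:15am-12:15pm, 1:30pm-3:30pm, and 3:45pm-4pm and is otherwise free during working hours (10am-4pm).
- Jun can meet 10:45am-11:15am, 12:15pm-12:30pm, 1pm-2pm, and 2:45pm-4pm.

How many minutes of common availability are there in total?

Emeka free within 10:00–16:00: 10:00–11:15, 12:15–13:30, 15:30–15:45.
Priya ∩ Alice: 12:00–13:00, 13:45–16:00.
Priya ∩ Alice ∩ Emeka: 12:15–13:00, 15:30–15:45.
Priya ∩ Alice ∩ Emeka ∩ Jun: 12:15–12:30, 15:30–15:45.
Total common minutes: 15 + 15 = 30.

30 minutes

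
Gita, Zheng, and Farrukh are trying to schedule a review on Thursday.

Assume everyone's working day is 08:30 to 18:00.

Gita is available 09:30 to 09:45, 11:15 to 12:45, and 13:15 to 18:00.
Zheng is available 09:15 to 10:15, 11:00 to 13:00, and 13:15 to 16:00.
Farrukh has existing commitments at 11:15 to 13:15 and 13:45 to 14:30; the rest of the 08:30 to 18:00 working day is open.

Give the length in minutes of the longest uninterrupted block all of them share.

90 minutes

Farrukh free within 08:30–18:00: 08:30–11:15, 13:15–13:45, 14:30–18:00.
Gita ∩ Zheng: 09:30–09:45, 11:15–12:45, 13:15–16:00.
Gita ∩ Zheng ∩ Farrukh: 09:30–09:45, 13:15–13:45, 14:30–16:00.
Common window lengths: 15, 30, 90 min; longest is 90.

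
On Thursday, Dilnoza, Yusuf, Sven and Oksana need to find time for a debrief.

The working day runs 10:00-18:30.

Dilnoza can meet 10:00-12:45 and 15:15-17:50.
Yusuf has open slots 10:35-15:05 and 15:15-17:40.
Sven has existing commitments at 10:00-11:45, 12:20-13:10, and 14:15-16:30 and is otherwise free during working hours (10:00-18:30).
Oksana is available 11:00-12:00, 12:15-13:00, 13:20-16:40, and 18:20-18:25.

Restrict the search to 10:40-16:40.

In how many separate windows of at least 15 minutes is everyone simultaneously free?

Sven free within 10:00–18:30: 11:45–12:20, 13:10–14:15, 16:30–18:30.
Dilnoza ∩ Yusuf: 10:35–12:45, 15:15–17:40.
Dilnoza ∩ Yusuf ∩ Sven: 11:45–12:20, 16:30–17:40.
Dilnoza ∩ Yusuf ∩ Sven ∩ Oksana: 11:45–12:00, 12:15–12:20, 16:30–16:40.
Restricted to 10:40–16:40: 11:45–12:00, 12:15–12:20, 16:30–16:40.
Windows ≥ 15 min: 11:45–12:00.
That's 1 window.

1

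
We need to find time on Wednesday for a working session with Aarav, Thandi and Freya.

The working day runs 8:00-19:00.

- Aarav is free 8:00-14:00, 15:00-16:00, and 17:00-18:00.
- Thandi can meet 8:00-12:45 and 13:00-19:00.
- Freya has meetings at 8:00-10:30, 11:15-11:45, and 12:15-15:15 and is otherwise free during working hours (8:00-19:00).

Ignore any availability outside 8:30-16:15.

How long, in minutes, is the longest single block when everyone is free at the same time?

Freya free within 08:00–19:00: 10:30–11:15, 11:45–12:15, 15:15–19:00.
Aarav ∩ Thandi: 08:00–12:45, 13:00–14:00, 15:00–16:00, 17:00–18:00.
Aarav ∩ Thandi ∩ Freya: 10:30–11:15, 11:45–12:15, 15:15–16:00, 17:00–18:00.
Restricted to 08:30–16:15: 10:30–11:15, 11:45–12:15, 15:15–16:00.
Common window lengths: 45, 30, 45 min; longest is 45.

45 minutes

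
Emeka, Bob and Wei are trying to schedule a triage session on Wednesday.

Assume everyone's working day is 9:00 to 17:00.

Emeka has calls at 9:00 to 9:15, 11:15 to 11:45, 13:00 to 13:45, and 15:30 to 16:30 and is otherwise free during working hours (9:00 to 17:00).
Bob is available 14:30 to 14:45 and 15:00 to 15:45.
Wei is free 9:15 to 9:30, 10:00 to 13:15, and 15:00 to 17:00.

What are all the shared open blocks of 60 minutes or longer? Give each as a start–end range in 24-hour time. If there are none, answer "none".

none

Emeka free within 09:00–17:00: 09:15–11:15, 11:45–13:00, 13:45–15:30, 16:30–17:00.
Emeka ∩ Bob: 14:30–14:45, 15:00–15:30.
Emeka ∩ Bob ∩ Wei: 15:00–15:30.
Windows ≥ 60 min: (none).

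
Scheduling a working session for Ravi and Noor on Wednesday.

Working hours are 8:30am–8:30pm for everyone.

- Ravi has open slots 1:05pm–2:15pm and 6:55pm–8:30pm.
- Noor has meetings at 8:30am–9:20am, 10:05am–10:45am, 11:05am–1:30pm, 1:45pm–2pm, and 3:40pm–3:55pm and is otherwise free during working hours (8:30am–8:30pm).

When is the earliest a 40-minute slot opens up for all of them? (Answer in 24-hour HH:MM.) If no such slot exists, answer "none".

Noor free within 08:30–20:30: 09:20–10:05, 10:45–11:05, 13:30–13:45, 14:00–15:40, 15:55–20:30.
Ravi ∩ Noor: 13:30–13:45, 14:00–14:15, 18:55–20:30.
Windows ≥ 40 min: 18:55–20:30.
Earliest such window starts at 18:55.

18:55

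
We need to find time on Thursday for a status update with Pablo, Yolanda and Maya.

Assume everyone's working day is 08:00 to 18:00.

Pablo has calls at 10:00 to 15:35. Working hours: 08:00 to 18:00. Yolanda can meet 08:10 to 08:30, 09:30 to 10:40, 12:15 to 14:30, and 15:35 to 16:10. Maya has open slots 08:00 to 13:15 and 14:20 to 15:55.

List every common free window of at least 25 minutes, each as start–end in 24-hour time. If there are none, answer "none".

Pablo free within 08:00–18:00: 08:00–10:00, 15:35–18:00.
Pablo ∩ Yolanda: 08:10–08:30, 09:30–10:00, 15:35–16:10.
Pablo ∩ Yolanda ∩ Maya: 08:10–08:30, 09:30–10:00, 15:35–15:55.
Windows ≥ 25 min: 09:30–10:00.

09:30–10:00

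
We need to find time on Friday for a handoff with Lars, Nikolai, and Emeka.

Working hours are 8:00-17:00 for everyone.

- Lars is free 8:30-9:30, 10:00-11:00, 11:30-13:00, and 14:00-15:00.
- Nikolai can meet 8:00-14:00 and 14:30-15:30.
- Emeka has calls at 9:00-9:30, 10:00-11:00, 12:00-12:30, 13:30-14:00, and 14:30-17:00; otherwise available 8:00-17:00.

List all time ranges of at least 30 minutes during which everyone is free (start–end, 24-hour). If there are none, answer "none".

Emeka free within 08:00–17:00: 08:00–09:00, 09:30–10:00, 11:00–12:00, 12:30–13:30, 14:00–14:30.
Lars ∩ Nikolai: 08:30–09:30, 10:00–11:00, 11:30–13:00, 14:30–15:00.
Lars ∩ Nikolai ∩ Emeka: 08:30–09:00, 11:30–12:00, 12:30–13:00.
Windows ≥ 30 min: 08:30–09:00, 11:30–12:00, 12:30–13:00.

08:30–09:00, 11:30–12:00, 12:30–13:00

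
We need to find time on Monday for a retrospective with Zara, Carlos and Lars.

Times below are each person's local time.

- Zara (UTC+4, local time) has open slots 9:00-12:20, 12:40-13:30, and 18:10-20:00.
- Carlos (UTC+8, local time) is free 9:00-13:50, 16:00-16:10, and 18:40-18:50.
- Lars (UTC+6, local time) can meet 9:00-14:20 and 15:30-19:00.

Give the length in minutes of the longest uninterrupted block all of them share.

Zara → UTC: 05:00–08:20, 08:40–09:30, 14:10–16:00.
Carlos → UTC: 01:00–05:50, 08:00–08:10, 10:40–10:50.
Lars → UTC: 03:00–08:20, 09:30–13:00.
Zara ∩ Carlos: 05:00–05:50, 08:00–08:10.
Zara ∩ Carlos ∩ Lars: 05:00–05:50, 08:00–08:10.
Common window lengths: 50, 10 min; longest is 50.

50 minutes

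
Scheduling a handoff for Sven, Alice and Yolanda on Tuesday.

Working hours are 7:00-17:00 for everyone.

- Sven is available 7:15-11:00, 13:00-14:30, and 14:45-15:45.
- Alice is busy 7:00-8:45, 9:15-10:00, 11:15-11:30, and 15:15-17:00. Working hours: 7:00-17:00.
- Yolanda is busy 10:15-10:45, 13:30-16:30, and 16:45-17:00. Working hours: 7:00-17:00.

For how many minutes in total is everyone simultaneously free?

90 minutes

Alice free within 07:00–17:00: 08:45–09:15, 10:00–11:15, 11:30–15:15.
Yolanda free within 07:00–17:00: 07:00–10:15, 10:45–13:30, 16:30–16:45.
Sven ∩ Alice: 08:45–09:15, 10:00–11:00, 13:00–14:30, 14:45–15:15.
Sven ∩ Alice ∩ Yolanda: 08:45–09:15, 10:00–10:15, 10:45–11:00, 13:00–13:30.
Total common minutes: 30 + 15 + 15 + 30 = 90.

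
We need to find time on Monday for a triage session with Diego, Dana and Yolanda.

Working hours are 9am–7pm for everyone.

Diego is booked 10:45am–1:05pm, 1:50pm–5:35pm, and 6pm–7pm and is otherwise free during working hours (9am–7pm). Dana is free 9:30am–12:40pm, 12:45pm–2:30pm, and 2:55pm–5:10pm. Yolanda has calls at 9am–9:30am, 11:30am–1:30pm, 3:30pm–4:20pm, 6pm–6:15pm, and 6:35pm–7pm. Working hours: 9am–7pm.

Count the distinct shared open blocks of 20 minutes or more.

2

Diego free within 09:00–19:00: 09:00–10:45, 13:05–13:50, 17:35–18:00.
Yolanda free within 09:00–19:00: 09:30–11:30, 13:30–15:30, 16:20–18:00, 18:15–18:35.
Diego ∩ Dana: 09:30–10:45, 13:05–13:50.
Diego ∩ Dana ∩ Yolanda: 09:30–10:45, 13:30–13:50.
Windows ≥ 20 min: 09:30–10:45, 13:30–13:50.
That's 2 windows.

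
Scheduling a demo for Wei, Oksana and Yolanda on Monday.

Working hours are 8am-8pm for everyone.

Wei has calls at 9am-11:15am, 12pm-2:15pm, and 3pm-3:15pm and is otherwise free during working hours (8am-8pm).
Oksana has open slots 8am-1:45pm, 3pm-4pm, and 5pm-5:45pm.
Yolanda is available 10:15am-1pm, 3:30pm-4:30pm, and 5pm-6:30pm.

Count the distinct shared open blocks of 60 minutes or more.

Wei free within 08:00–20:00: 08:00–09:00, 11:15–12:00, 14:15–15:00, 15:15–20:00.
Wei ∩ Oksana: 08:00–09:00, 11:15–12:00, 15:15–16:00, 17:00–17:45.
Wei ∩ Oksana ∩ Yolanda: 11:15–12:00, 15:30–16:00, 17:00–17:45.
Windows ≥ 60 min: (none).
That's 0 windows.

0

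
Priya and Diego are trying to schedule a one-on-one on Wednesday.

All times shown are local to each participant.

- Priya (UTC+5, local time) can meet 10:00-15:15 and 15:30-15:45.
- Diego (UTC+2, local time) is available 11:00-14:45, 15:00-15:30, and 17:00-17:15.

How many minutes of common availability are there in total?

Priya → UTC: 05:00–10:15, 10:30–10:45.
Diego → UTC: 09:00–12:45, 13:00–13:30, 15:00–15:15.
Priya ∩ Diego: 09:00–10:15, 10:30–10:45.
Total common minutes: 75 + 15 = 90.

90 minutes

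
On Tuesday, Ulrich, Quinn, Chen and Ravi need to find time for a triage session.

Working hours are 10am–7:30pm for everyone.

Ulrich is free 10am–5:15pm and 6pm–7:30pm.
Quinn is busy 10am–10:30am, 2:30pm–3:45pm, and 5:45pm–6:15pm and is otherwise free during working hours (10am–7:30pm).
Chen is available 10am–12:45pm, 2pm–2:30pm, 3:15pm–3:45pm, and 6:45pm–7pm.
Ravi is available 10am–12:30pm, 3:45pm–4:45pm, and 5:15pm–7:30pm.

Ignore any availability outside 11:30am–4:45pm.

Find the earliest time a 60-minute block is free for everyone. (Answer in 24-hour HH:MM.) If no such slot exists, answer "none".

11:30

Quinn free within 10:00–19:30: 10:30–14:30, 15:45–17:45, 18:15–19:30.
Ulrich ∩ Quinn: 10:30–14:30, 15:45–17:15, 18:15–19:30.
Ulrich ∩ Quinn ∩ Chen: 10:30–12:45, 14:00–14:30, 18:45–19:00.
Ulrich ∩ Quinn ∩ Chen ∩ Ravi: 10:30–12:30, 18:45–19:00.
Restricted to 11:30–16:45: 11:30–12:30.
Windows ≥ 60 min: 11:30–12:30.
Earliest such window starts at 11:30.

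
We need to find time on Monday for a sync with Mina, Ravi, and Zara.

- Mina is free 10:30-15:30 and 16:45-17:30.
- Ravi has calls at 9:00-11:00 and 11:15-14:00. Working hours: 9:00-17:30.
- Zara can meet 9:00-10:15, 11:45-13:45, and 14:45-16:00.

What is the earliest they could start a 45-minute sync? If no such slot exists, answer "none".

14:45

Ravi free within 09:00–17:30: 11:00–11:15, 14:00–17:30.
Mina ∩ Ravi: 11:00–11:15, 14:00–15:30, 16:45–17:30.
Mina ∩ Ravi ∩ Zara: 14:45–15:30.
Windows ≥ 45 min: 14:45–15:30.
Earliest such window starts at 14:45.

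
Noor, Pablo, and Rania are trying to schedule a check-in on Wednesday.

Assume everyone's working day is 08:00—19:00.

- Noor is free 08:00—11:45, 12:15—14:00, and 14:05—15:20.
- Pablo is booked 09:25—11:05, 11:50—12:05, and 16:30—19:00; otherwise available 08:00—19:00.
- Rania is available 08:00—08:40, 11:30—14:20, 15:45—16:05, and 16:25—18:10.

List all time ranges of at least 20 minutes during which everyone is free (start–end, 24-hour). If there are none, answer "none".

08:00–08:40, 12:15–14:00

Pablo free within 08:00–19:00: 08:00–09:25, 11:05–11:50, 12:05–16:30.
Noor ∩ Pablo: 08:00–09:25, 11:05–11:45, 12:15–14:00, 14:05–15:20.
Noor ∩ Pablo ∩ Rania: 08:00–08:40, 11:30–11:45, 12:15–14:00, 14:05–14:20.
Windows ≥ 20 min: 08:00–08:40, 12:15–14:00.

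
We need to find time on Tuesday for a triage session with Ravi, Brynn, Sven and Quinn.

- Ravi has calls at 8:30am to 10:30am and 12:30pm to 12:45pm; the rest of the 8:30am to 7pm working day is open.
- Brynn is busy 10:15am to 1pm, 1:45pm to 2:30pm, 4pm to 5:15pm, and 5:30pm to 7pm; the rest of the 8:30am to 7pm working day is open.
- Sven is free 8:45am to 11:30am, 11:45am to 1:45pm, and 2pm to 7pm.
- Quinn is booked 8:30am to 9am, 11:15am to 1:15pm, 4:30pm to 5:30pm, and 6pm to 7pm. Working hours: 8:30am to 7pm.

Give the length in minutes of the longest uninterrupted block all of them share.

90 minutes

Ravi free within 08:30–19:00: 10:30–12:30, 12:45–19:00.
Brynn free within 08:30–19:00: 08:30–10:15, 13:00–13:45, 14:30–16:00, 17:15–17:30.
Quinn free within 08:30–19:00: 09:00–11:15, 13:15–16:30, 17:30–18:00.
Ravi ∩ Brynn: 13:00–13:45, 14:30–16:00, 17:15–17:30.
Ravi ∩ Brynn ∩ Sven: 13:00–13:45, 14:30–16:00, 17:15–17:30.
Ravi ∩ Brynn ∩ Sven ∩ Quinn: 13:15–13:45, 14:30–16:00.
Common window lengths: 30, 90 min; longest is 90.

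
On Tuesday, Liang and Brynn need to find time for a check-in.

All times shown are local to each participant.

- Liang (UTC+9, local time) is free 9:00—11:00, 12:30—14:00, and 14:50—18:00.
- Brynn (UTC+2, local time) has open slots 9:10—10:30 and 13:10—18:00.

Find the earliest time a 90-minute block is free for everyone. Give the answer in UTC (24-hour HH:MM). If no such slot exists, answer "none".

none

Liang → UTC: 00:00–02:00, 03:30–05:00, 05:50–09:00.
Brynn → UTC: 07:10–08:30, 11:10–16:00.
Liang ∩ Brynn: 07:10–08:30.
Windows ≥ 90 min: (none).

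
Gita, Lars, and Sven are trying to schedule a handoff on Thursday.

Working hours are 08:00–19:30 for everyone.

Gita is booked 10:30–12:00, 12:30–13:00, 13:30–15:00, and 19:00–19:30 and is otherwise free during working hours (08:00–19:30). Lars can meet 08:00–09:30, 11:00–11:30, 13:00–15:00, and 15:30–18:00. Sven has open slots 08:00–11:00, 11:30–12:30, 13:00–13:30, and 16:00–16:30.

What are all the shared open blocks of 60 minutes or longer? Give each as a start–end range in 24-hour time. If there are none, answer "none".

Gita free within 08:00–19:30: 08:00–10:30, 12:00–12:30, 13:00–13:30, 15:00–19:00.
Gita ∩ Lars: 08:00–09:30, 13:00–13:30, 15:30–18:00.
Gita ∩ Lars ∩ Sven: 08:00–09:30, 13:00–13:30, 16:00–16:30.
Windows ≥ 60 min: 08:00–09:30.

08:00–09:30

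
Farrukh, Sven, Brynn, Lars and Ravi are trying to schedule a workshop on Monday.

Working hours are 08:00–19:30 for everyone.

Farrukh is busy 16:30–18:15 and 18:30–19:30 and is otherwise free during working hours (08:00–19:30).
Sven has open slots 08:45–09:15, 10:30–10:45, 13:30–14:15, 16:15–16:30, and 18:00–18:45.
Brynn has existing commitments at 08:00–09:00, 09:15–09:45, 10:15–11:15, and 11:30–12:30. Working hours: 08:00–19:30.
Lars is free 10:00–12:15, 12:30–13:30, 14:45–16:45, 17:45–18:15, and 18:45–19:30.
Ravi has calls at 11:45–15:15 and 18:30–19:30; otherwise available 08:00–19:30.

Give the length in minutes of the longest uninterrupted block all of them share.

Farrukh free within 08:00–19:30: 08:00–16:30, 18:15–18:30.
Brynn free within 08:00–19:30: 09:00–09:15, 09:45–10:15, 11:15–11:30, 12:30–19:30.
Ravi free within 08:00–19:30: 08:00–11:45, 15:15–18:30.
Farrukh ∩ Sven: 08:45–09:15, 10:30–10:45, 13:30–14:15, 16:15–16:30, 18:15–18:30.
Farrukh ∩ Sven ∩ Brynn: 09:00–09:15, 13:30–14:15, 16:15–16:30, 18:15–18:30.
Farrukh ∩ Sven ∩ Brynn ∩ Lars: 16:15–16:30.
Farrukh ∩ Sven ∩ Brynn ∩ Lars ∩ Ravi: 16:15–16:30.
Single common window of 15 minutes.

15 minutes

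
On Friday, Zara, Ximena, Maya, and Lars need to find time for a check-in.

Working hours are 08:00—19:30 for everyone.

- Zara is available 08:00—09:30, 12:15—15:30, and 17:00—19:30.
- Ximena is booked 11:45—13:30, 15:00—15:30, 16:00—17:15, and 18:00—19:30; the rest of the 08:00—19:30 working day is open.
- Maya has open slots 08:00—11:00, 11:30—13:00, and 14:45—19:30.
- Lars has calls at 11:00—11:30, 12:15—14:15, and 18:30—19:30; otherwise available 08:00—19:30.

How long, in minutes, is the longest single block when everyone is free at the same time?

90 minutes

Ximena free within 08:00–19:30: 08:00–11:45, 13:30–15:00, 15:30–16:00, 17:15–18:00.
Lars free within 08:00–19:30: 08:00–11:00, 11:30–12:15, 14:15–18:30.
Zara ∩ Ximena: 08:00–09:30, 13:30–15:00, 17:15–18:00.
Zara ∩ Ximena ∩ Maya: 08:00–09:30, 14:45–15:00, 17:15–18:00.
Zara ∩ Ximena ∩ Maya ∩ Lars: 08:00–09:30, 14:45–15:00, 17:15–18:00.
Common window lengths: 90, 15, 45 min; longest is 90.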